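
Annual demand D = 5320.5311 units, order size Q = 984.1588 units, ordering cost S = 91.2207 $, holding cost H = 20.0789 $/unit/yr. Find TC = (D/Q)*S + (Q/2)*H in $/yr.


Ordering cost = D*S/Q = 493.1547
Holding cost = Q*H/2 = 9880.4131
TC = 493.1547 + 9880.4131 = 10373.5678

10373.5678 $/yr


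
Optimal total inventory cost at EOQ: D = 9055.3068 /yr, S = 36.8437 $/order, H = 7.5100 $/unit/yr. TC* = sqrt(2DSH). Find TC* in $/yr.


2*D*S*H = 5011137.7274
TC* = sqrt(5011137.7274) = 2238.5571

2238.5571 $/yr


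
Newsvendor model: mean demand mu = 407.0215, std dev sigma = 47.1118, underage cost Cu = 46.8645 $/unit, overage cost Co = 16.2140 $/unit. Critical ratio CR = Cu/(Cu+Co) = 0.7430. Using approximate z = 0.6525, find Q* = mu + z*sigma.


CR = Cu/(Cu+Co) = 46.8645/(46.8645+16.2140) = 0.7430
z = 0.6525
Q* = 407.0215 + 0.6525 * 47.1118 = 437.7619

437.7619 units


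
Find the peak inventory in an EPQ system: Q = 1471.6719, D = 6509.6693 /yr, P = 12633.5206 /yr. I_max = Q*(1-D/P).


D/P = 0.5153
1 - D/P = 0.4847
I_max = 1471.6719 * 0.4847 = 713.3641

713.3641 units


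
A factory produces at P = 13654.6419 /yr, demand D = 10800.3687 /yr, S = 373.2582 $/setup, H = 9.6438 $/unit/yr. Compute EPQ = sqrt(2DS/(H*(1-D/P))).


1 - D/P = 1 - 0.7910 = 0.2090
H*(1-D/P) = 2.0159
2DS = 8062652.3606
EPQ = sqrt(3999581.1676) = 1999.8953

1999.8953 units


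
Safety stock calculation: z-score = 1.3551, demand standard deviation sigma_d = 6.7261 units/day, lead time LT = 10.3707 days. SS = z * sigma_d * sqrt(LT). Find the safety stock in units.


sqrt(LT) = sqrt(10.3707) = 3.2204
SS = 1.3551 * 6.7261 * 3.2204 = 29.3521

29.3521 units


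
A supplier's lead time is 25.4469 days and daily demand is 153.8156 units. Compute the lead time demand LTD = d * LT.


LTD = 153.8156 * 25.4469 = 3914.1302

3914.1302 units


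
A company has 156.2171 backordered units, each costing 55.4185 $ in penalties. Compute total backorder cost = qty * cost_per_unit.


Total = 156.2171 * 55.4185 = 8657.3174

8657.3174 $


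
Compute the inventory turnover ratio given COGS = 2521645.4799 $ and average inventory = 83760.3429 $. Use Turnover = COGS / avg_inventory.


Turnover = 2521645.4799 / 83760.3429 = 30.1055

30.1055


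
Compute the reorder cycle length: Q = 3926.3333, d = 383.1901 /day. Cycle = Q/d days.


Cycle = 3926.3333 / 383.1901 = 10.2464

10.2464 days


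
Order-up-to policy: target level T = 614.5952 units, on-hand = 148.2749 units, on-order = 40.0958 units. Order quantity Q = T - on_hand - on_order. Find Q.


Inventory position = OH + OO = 148.2749 + 40.0958 = 188.3707
Q = 614.5952 - 188.3707 = 426.2245

426.2245 units


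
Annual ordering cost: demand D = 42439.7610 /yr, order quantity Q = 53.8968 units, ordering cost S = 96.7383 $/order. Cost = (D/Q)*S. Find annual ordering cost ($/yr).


Number of orders = D/Q = 787.4264
Cost = 787.4264 * 96.7383 = 76174.2874

76174.2874 $/yr


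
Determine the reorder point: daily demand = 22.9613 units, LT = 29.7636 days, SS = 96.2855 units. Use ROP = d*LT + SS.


d*LT = 22.9613 * 29.7636 = 683.4109
ROP = 683.4109 + 96.2855 = 779.6964

779.6964 units


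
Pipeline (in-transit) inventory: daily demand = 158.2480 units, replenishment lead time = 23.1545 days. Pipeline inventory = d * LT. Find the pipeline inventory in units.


Pipeline = 158.2480 * 23.1545 = 3664.1533

3664.1533 units


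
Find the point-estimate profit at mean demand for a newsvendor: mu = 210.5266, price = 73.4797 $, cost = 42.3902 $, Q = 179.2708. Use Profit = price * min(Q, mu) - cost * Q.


Sales at mu = min(179.2708, 210.5266) = 179.2708
Revenue = 73.4797 * 179.2708 = 13172.7646
Total cost = 42.3902 * 179.2708 = 7599.3251
Profit = 13172.7646 - 7599.3251 = 5573.4395

5573.4395 $


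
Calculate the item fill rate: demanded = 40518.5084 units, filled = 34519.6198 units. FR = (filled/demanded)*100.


FR = 34519.6198 / 40518.5084 * 100 = 85.1947

85.1947%


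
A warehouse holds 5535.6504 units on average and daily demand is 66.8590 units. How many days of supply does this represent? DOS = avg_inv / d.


DOS = 5535.6504 / 66.8590 = 82.7959

82.7959 days


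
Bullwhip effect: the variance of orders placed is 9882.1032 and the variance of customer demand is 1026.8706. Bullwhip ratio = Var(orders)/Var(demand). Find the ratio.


BW = 9882.1032 / 1026.8706 = 9.6235

9.6235


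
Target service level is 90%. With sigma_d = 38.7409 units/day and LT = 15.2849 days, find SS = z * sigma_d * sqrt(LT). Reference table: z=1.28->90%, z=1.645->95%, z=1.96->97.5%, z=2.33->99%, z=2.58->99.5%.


From the table, SL = 90% corresponds to z = 1.28
sqrt(LT) = sqrt(15.2849) = 3.9096
SS = 1.28 * 38.7409 * 3.9096 = 193.8702

193.8702 units


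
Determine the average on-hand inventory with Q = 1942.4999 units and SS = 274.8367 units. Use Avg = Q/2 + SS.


Q/2 = 971.2500
Avg = 971.2500 + 274.8367 = 1246.0866

1246.0866 units


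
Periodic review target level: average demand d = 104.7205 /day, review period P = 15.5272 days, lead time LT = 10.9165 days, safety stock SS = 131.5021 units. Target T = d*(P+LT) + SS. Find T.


P + LT = 26.4437
d*(P+LT) = 104.7205 * 26.4437 = 2769.1975
T = 2769.1975 + 131.5021 = 2900.6996

2900.6996 units


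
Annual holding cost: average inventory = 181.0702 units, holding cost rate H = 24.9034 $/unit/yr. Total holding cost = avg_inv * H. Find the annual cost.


Cost = 181.0702 * 24.9034 = 4509.2636

4509.2636 $/yr


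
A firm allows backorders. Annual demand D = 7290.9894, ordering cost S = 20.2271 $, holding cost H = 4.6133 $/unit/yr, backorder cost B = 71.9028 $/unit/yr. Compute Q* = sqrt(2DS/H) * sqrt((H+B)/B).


sqrt(2DS/H) = 252.8536
sqrt((H+B)/B) = 1.0316
Q* = 252.8536 * 1.0316 = 260.8391

260.8391 units


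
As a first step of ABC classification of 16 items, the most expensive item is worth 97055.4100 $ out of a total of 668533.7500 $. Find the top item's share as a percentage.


Top item = 97055.4100
Total = 668533.7500
Percentage = 97055.4100 / 668533.7500 * 100 = 14.5177

14.5177%


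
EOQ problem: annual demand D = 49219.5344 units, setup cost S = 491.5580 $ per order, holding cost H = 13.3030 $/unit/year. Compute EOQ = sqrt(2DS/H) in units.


2*D*S = 2 * 49219.5344 * 491.5580 = 48388511.7812
2*D*S/H = 3637413.4993
EOQ = sqrt(3637413.4993) = 1907.2004

1907.2004 units


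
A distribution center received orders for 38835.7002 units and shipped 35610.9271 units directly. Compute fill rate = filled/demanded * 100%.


FR = 35610.9271 / 38835.7002 * 100 = 91.6964

91.6964%


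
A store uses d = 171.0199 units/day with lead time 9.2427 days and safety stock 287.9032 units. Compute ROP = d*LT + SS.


d*LT = 171.0199 * 9.2427 = 1580.6856
ROP = 1580.6856 + 287.9032 = 1868.5888

1868.5888 units


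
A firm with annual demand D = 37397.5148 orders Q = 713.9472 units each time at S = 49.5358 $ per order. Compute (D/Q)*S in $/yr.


Number of orders = D/Q = 52.3813
Cost = 52.3813 * 49.5358 = 2594.7518

2594.7518 $/yr


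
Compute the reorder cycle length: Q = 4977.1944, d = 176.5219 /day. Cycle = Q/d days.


Cycle = 4977.1944 / 176.5219 = 28.1959

28.1959 days


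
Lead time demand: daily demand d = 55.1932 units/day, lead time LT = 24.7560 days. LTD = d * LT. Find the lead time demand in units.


LTD = 55.1932 * 24.7560 = 1366.3629

1366.3629 units


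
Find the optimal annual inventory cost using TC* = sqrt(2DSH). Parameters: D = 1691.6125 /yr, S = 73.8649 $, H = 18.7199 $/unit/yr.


2*D*S*H = 4678132.5182
TC* = sqrt(4678132.5182) = 2162.8991

2162.8991 $/yr


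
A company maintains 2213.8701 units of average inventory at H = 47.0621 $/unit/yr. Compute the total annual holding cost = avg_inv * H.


Cost = 2213.8701 * 47.0621 = 104189.3760

104189.3760 $/yr


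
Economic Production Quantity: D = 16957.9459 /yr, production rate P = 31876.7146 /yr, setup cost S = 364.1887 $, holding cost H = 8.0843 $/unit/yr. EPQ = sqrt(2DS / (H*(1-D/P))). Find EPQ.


1 - D/P = 1 - 0.5320 = 0.4680
H*(1-D/P) = 3.7836
2DS = 12351784.5440
EPQ = sqrt(3264584.0885) = 1806.8160

1806.8160 units


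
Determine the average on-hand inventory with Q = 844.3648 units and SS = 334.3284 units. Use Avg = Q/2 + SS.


Q/2 = 422.1824
Avg = 422.1824 + 334.3284 = 756.5108

756.5108 units


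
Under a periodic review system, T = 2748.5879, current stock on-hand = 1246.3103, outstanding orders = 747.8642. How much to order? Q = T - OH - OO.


Inventory position = OH + OO = 1246.3103 + 747.8642 = 1994.1745
Q = 2748.5879 - 1994.1745 = 754.4134

754.4134 units


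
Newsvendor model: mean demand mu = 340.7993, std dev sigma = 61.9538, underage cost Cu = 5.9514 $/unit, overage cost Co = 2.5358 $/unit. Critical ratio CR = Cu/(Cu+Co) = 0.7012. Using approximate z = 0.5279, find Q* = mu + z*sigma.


CR = Cu/(Cu+Co) = 5.9514/(5.9514+2.5358) = 0.7012
z = 0.5279
Q* = 340.7993 + 0.5279 * 61.9538 = 373.5047

373.5047 units


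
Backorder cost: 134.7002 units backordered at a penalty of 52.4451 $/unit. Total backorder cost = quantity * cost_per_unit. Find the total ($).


Total = 134.7002 * 52.4451 = 7064.3655

7064.3655 $


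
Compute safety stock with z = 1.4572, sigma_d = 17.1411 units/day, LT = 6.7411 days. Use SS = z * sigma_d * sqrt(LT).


sqrt(LT) = sqrt(6.7411) = 2.5964
SS = 1.4572 * 17.1411 * 2.5964 = 64.8520

64.8520 units


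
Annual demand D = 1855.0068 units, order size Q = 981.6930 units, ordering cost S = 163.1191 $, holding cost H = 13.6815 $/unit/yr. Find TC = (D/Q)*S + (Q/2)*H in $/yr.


Ordering cost = D*S/Q = 308.2298
Holding cost = Q*H/2 = 6715.5164
TC = 308.2298 + 6715.5164 = 7023.7462

7023.7462 $/yr


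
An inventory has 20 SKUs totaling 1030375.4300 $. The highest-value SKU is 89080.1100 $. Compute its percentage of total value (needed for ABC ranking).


Top item = 89080.1100
Total = 1030375.4300
Percentage = 89080.1100 / 1030375.4300 * 100 = 8.6454

8.6454%


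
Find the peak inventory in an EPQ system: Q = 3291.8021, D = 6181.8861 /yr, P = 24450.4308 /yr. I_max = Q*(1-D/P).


D/P = 0.2528
1 - D/P = 0.7472
I_max = 3291.8021 * 0.7472 = 2459.5245

2459.5245 units


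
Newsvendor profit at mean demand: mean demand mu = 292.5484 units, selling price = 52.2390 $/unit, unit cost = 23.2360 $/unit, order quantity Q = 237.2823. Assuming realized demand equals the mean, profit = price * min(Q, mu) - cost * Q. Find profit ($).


Sales at mu = min(237.2823, 292.5484) = 237.2823
Revenue = 52.2390 * 237.2823 = 12395.3901
Total cost = 23.2360 * 237.2823 = 5513.4915
Profit = 12395.3901 - 5513.4915 = 6881.8985

6881.8985 $


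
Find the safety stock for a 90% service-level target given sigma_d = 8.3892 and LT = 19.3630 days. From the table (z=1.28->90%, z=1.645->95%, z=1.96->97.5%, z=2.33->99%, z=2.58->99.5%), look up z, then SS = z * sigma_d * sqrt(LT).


From the table, SL = 90% corresponds to z = 1.28
sqrt(LT) = sqrt(19.3630) = 4.4003
SS = 1.28 * 8.3892 * 4.4003 = 47.2516

47.2516 units


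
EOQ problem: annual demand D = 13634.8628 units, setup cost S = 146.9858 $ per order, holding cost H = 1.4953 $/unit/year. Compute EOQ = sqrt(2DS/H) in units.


2*D*S = 2 * 13634.8628 * 146.9858 = 4008262.4331
2*D*S/H = 2680574.0875
EOQ = sqrt(2680574.0875) = 1637.2459

1637.2459 units


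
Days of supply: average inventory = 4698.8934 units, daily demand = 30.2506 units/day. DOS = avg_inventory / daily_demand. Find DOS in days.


DOS = 4698.8934 / 30.2506 = 155.3322

155.3322 days


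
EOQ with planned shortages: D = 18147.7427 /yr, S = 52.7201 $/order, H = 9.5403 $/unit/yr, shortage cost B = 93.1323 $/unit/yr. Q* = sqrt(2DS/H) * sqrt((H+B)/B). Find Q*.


sqrt(2DS/H) = 447.8508
sqrt((H+B)/B) = 1.0500
Q* = 447.8508 * 1.0500 = 470.2302

470.2302 units


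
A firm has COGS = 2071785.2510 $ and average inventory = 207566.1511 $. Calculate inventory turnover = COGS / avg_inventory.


Turnover = 2071785.2510 / 207566.1511 = 9.9813

9.9813


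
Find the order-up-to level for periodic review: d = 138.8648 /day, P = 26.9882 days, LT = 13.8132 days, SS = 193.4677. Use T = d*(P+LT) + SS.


P + LT = 40.8014
d*(P+LT) = 138.8648 * 40.8014 = 5665.8783
T = 5665.8783 + 193.4677 = 5859.3460

5859.3460 units


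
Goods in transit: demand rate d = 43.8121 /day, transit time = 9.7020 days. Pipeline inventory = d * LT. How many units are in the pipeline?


Pipeline = 43.8121 * 9.7020 = 425.0650

425.0650 units


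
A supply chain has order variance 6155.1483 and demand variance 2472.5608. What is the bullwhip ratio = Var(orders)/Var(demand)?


BW = 6155.1483 / 2472.5608 = 2.4894

2.4894


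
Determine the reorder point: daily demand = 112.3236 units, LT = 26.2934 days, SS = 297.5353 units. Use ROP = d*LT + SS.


d*LT = 112.3236 * 26.2934 = 2953.3693
ROP = 2953.3693 + 297.5353 = 3250.9046

3250.9046 units


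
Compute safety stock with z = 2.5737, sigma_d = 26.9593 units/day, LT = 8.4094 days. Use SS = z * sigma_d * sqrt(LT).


sqrt(LT) = sqrt(8.4094) = 2.8999
SS = 2.5737 * 26.9593 * 2.8999 = 201.2098

201.2098 units


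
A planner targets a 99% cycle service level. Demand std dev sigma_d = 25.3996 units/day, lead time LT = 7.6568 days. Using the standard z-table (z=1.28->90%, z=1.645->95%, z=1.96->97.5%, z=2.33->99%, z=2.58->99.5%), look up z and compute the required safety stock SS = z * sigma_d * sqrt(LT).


From the table, SL = 99% corresponds to z = 2.33
sqrt(LT) = sqrt(7.6568) = 2.7671
SS = 2.33 * 25.3996 * 2.7671 = 163.7595

163.7595 units


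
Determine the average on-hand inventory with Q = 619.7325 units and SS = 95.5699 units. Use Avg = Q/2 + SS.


Q/2 = 309.8662
Avg = 309.8662 + 95.5699 = 405.4361

405.4361 units


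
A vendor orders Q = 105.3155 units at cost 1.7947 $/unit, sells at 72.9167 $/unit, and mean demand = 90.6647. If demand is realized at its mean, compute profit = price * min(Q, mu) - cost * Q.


Sales at mu = min(105.3155, 90.6647) = 90.6647
Revenue = 72.9167 * 90.6647 = 6610.9707
Total cost = 1.7947 * 105.3155 = 189.0097
Profit = 6610.9707 - 189.0097 = 6421.9610

6421.9610 $


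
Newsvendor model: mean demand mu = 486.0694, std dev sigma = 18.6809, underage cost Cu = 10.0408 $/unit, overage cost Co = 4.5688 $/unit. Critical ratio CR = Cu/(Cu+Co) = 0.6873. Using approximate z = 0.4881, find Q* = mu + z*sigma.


CR = Cu/(Cu+Co) = 10.0408/(10.0408+4.5688) = 0.6873
z = 0.4881
Q* = 486.0694 + 0.4881 * 18.6809 = 495.1875

495.1875 units


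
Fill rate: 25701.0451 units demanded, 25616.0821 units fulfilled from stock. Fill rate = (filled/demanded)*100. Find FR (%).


FR = 25616.0821 / 25701.0451 * 100 = 99.6694

99.6694%


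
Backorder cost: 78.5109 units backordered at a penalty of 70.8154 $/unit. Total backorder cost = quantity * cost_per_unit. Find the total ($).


Total = 78.5109 * 70.8154 = 5559.7808

5559.7808 $


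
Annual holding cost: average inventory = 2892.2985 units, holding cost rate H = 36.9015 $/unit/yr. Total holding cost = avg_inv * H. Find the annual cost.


Cost = 2892.2985 * 36.9015 = 106730.1531

106730.1531 $/yr


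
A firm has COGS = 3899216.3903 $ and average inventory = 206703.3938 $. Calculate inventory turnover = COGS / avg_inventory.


Turnover = 3899216.3903 / 206703.3938 = 18.8638

18.8638


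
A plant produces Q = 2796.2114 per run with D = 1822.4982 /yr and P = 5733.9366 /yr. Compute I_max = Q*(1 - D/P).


D/P = 0.3178
1 - D/P = 0.6822
I_max = 2796.2114 * 0.6822 = 1907.4520

1907.4520 units


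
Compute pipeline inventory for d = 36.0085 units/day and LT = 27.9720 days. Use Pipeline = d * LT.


Pipeline = 36.0085 * 27.9720 = 1007.2298

1007.2298 units


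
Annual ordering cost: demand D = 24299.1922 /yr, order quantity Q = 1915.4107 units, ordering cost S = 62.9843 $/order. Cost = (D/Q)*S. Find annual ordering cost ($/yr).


Number of orders = D/Q = 12.6862
Cost = 12.6862 * 62.9843 = 799.0284

799.0284 $/yr


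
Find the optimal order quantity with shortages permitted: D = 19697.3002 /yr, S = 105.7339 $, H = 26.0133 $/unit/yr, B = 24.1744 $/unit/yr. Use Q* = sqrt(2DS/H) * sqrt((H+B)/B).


sqrt(2DS/H) = 400.1545
sqrt((H+B)/B) = 1.4409
Q* = 400.1545 * 1.4409 = 576.5654

576.5654 units


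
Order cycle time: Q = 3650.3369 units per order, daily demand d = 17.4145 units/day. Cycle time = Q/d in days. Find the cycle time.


Cycle = 3650.3369 / 17.4145 = 209.6148

209.6148 days


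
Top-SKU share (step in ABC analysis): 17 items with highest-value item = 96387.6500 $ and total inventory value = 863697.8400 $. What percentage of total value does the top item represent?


Top item = 96387.6500
Total = 863697.8400
Percentage = 96387.6500 / 863697.8400 * 100 = 11.1599

11.1599%


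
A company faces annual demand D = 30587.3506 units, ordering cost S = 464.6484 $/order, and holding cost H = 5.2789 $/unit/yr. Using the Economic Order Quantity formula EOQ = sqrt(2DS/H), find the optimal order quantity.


2*D*S = 2 * 30587.3506 * 464.6484 = 28424727.0331
2*D*S/H = 5384592.8192
EOQ = sqrt(5384592.8192) = 2320.4725

2320.4725 units


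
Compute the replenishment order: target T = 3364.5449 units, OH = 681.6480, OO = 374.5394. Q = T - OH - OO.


Inventory position = OH + OO = 681.6480 + 374.5394 = 1056.1874
Q = 3364.5449 - 1056.1874 = 2308.3575

2308.3575 units


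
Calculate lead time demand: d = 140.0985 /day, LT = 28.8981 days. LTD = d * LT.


LTD = 140.0985 * 28.8981 = 4048.5805

4048.5805 units


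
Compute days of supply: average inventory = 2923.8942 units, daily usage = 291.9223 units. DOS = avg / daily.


DOS = 2923.8942 / 291.9223 = 10.0160

10.0160 days


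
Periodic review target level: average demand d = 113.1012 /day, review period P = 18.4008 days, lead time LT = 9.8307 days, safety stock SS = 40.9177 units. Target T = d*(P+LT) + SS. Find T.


P + LT = 28.2315
d*(P+LT) = 113.1012 * 28.2315 = 3193.0165
T = 3193.0165 + 40.9177 = 3233.9342

3233.9342 units


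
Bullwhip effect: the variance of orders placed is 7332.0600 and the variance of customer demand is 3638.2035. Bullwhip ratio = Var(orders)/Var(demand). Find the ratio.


BW = 7332.0600 / 3638.2035 = 2.0153

2.0153


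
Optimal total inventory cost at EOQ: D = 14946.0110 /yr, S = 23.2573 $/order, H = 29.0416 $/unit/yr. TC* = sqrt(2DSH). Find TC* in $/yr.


2*D*S*H = 20189944.6158
TC* = sqrt(20189944.6158) = 4493.3222

4493.3222 $/yr


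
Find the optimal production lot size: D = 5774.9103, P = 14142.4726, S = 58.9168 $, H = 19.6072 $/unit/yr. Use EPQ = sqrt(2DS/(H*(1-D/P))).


1 - D/P = 1 - 0.4083 = 0.5917
H*(1-D/P) = 11.6008
2DS = 680478.4703
EPQ = sqrt(58657.7232) = 242.1936

242.1936 units


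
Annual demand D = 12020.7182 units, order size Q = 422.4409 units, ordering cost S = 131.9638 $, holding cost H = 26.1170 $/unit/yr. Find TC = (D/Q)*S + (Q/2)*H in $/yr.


Ordering cost = D*S/Q = 3755.0807
Holding cost = Q*H/2 = 5516.4445
TC = 3755.0807 + 5516.4445 = 9271.5251

9271.5251 $/yr


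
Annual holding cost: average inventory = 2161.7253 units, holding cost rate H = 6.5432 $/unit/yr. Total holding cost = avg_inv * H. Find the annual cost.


Cost = 2161.7253 * 6.5432 = 14144.6010

14144.6010 $/yr


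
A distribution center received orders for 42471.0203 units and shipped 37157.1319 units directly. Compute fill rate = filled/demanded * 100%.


FR = 37157.1319 / 42471.0203 * 100 = 87.4882

87.4882%


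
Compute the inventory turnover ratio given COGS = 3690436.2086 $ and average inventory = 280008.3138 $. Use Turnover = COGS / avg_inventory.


Turnover = 3690436.2086 / 280008.3138 = 13.1797

13.1797


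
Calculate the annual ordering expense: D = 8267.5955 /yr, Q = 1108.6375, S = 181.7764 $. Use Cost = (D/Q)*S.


Number of orders = D/Q = 7.4574
Cost = 7.4574 * 181.7764 = 1355.5862

1355.5862 $/yr


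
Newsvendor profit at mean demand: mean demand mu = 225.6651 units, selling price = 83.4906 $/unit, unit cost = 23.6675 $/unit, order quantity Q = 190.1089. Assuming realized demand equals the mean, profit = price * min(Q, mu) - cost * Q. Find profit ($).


Sales at mu = min(190.1089, 225.6651) = 190.1089
Revenue = 83.4906 * 190.1089 = 15872.3061
Total cost = 23.6675 * 190.1089 = 4499.4024
Profit = 15872.3061 - 4499.4024 = 11372.9037

11372.9037 $


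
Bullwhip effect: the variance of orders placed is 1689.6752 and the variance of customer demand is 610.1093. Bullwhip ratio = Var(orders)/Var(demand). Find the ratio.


BW = 1689.6752 / 610.1093 = 2.7695

2.7695


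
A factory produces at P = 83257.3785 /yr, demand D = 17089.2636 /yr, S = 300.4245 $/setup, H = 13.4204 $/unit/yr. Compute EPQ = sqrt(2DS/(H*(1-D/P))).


1 - D/P = 1 - 0.2053 = 0.7947
H*(1-D/P) = 10.6658
2DS = 10268066.9448
EPQ = sqrt(962713.8093) = 981.1798

981.1798 units


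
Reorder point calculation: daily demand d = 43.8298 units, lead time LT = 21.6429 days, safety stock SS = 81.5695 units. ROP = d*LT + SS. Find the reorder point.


d*LT = 43.8298 * 21.6429 = 948.6040
ROP = 948.6040 + 81.5695 = 1030.1735

1030.1735 units


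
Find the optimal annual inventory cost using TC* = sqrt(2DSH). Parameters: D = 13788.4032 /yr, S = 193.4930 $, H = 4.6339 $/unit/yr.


2*D*S*H = 24726115.0576
TC* = sqrt(24726115.0576) = 4972.5361

4972.5361 $/yr


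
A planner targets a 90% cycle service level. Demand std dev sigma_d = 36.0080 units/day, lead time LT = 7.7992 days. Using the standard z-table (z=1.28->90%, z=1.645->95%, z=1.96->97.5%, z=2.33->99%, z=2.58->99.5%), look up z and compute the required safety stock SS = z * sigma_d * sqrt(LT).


From the table, SL = 90% corresponds to z = 1.28
sqrt(LT) = sqrt(7.7992) = 2.7927
SS = 1.28 * 36.0080 * 2.7927 = 128.7164

128.7164 units


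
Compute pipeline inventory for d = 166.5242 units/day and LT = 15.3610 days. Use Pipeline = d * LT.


Pipeline = 166.5242 * 15.3610 = 2557.9782

2557.9782 units


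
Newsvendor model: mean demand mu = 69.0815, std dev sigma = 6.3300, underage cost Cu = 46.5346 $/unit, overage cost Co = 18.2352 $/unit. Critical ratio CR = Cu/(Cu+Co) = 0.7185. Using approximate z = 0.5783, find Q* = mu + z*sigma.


CR = Cu/(Cu+Co) = 46.5346/(46.5346+18.2352) = 0.7185
z = 0.5783
Q* = 69.0815 + 0.5783 * 6.3300 = 72.7421

72.7421 units


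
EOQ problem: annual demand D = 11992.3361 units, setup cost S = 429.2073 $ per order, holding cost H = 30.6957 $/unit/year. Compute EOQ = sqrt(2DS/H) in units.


2*D*S = 2 * 11992.3361 * 429.2073 = 10294396.3963
2*D*S/H = 335369.3317
EOQ = sqrt(335369.3317) = 579.1108

579.1108 units


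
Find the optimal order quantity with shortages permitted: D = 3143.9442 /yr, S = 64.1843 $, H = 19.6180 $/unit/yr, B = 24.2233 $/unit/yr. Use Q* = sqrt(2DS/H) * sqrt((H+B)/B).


sqrt(2DS/H) = 143.4298
sqrt((H+B)/B) = 1.3453
Q* = 143.4298 * 1.3453 = 192.9588

192.9588 units


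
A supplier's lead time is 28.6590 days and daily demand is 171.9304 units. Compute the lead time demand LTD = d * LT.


LTD = 171.9304 * 28.6590 = 4927.3533

4927.3533 units


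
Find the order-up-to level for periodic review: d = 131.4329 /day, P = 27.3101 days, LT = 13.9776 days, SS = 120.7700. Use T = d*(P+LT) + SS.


P + LT = 41.2877
d*(P+LT) = 131.4329 * 41.2877 = 5426.5621
T = 5426.5621 + 120.7700 = 5547.3321

5547.3321 units


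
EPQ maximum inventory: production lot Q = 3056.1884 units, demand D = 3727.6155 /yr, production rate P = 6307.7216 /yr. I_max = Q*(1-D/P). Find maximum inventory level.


D/P = 0.5910
1 - D/P = 0.4090
I_max = 3056.1884 * 0.4090 = 1250.1012

1250.1012 units


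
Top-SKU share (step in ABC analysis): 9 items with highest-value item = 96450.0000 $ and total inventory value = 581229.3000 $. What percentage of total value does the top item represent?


Top item = 96450.0000
Total = 581229.3000
Percentage = 96450.0000 / 581229.3000 * 100 = 16.5941

16.5941%


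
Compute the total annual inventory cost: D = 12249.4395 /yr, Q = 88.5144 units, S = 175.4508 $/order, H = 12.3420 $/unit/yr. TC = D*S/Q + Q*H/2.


Ordering cost = D*S/Q = 24280.5008
Holding cost = Q*H/2 = 546.2224
TC = 24280.5008 + 546.2224 = 24826.7232

24826.7232 $/yr


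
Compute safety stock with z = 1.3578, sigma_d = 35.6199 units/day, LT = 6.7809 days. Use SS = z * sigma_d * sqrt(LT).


sqrt(LT) = sqrt(6.7809) = 2.6040
SS = 1.3578 * 35.6199 * 2.6040 = 125.9425

125.9425 units


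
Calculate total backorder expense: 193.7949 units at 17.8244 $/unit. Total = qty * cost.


Total = 193.7949 * 17.8244 = 3454.2778

3454.2778 $


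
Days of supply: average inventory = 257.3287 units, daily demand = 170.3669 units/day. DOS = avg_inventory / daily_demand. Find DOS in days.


DOS = 257.3287 / 170.3669 = 1.5104

1.5104 days


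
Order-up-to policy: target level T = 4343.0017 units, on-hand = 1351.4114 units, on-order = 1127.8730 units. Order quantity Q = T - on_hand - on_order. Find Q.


Inventory position = OH + OO = 1351.4114 + 1127.8730 = 2479.2844
Q = 4343.0017 - 2479.2844 = 1863.7173

1863.7173 units


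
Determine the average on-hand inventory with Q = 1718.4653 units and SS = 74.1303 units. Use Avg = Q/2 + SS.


Q/2 = 859.2327
Avg = 859.2327 + 74.1303 = 933.3630

933.3630 units


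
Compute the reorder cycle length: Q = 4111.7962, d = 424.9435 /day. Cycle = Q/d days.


Cycle = 4111.7962 / 424.9435 = 9.6761

9.6761 days


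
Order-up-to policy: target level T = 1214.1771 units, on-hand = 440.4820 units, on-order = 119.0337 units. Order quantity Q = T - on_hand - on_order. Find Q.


Inventory position = OH + OO = 440.4820 + 119.0337 = 559.5157
Q = 1214.1771 - 559.5157 = 654.6614

654.6614 units


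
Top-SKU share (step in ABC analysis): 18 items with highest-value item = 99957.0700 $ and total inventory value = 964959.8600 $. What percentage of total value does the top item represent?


Top item = 99957.0700
Total = 964959.8600
Percentage = 99957.0700 / 964959.8600 * 100 = 10.3587

10.3587%


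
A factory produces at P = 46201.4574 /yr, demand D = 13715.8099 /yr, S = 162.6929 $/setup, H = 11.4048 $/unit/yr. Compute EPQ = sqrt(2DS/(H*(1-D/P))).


1 - D/P = 1 - 0.2969 = 0.7031
H*(1-D/P) = 8.0191
2DS = 4462929.7770
EPQ = sqrt(556540.1844) = 746.0162

746.0162 units


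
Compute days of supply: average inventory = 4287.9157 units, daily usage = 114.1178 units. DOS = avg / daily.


DOS = 4287.9157 / 114.1178 = 37.5745

37.5745 days


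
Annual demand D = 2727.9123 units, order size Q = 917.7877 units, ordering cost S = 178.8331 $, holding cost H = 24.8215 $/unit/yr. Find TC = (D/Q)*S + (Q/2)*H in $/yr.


Ordering cost = D*S/Q = 531.5402
Holding cost = Q*H/2 = 11390.4337
TC = 531.5402 + 11390.4337 = 11921.9738

11921.9738 $/yr


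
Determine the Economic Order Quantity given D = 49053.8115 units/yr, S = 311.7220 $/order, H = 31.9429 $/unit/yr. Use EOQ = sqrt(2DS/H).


2*D*S = 2 * 49053.8115 * 311.7220 = 30582304.4568
2*D*S/H = 957405.3845
EOQ = sqrt(957405.3845) = 978.4709

978.4709 units


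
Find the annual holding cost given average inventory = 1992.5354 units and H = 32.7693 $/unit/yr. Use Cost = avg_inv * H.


Cost = 1992.5354 * 32.7693 = 65293.9903

65293.9903 $/yr


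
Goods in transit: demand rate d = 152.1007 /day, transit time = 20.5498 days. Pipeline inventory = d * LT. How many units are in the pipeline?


Pipeline = 152.1007 * 20.5498 = 3125.6390

3125.6390 units


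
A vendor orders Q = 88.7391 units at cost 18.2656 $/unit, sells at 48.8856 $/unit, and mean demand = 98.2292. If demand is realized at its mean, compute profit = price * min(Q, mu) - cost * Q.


Sales at mu = min(88.7391, 98.2292) = 88.7391
Revenue = 48.8856 * 88.7391 = 4338.0641
Total cost = 18.2656 * 88.7391 = 1620.8729
Profit = 4338.0641 - 1620.8729 = 2717.1912

2717.1912 $


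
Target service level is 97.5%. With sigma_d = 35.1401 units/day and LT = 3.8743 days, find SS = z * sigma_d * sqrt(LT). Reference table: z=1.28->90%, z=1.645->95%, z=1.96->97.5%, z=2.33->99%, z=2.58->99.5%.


From the table, SL = 97.5% corresponds to z = 1.96
sqrt(LT) = sqrt(3.8743) = 1.9683
SS = 1.96 * 35.1401 * 1.9683 = 135.5675

135.5675 units


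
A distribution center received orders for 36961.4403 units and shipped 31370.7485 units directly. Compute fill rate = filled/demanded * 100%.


FR = 31370.7485 / 36961.4403 * 100 = 84.8743

84.8743%


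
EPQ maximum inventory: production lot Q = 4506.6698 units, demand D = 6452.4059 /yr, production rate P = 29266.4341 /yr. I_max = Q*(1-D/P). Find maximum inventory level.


D/P = 0.2205
1 - D/P = 0.7795
I_max = 4506.6698 * 0.7795 = 3513.0789

3513.0789 units


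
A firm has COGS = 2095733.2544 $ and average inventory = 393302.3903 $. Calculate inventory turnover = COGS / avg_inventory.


Turnover = 2095733.2544 / 393302.3903 = 5.3286

5.3286


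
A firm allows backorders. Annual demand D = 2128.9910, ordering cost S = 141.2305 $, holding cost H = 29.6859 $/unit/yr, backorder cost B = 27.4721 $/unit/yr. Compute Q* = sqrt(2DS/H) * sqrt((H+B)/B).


sqrt(2DS/H) = 142.3282
sqrt((H+B)/B) = 1.4424
Q* = 142.3282 * 1.4424 = 205.2975

205.2975 units


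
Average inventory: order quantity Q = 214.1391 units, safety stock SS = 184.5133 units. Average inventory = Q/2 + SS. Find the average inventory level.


Q/2 = 107.0696
Avg = 107.0696 + 184.5133 = 291.5829

291.5829 units


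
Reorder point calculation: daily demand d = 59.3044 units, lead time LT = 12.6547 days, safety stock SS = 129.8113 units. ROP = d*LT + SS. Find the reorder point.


d*LT = 59.3044 * 12.6547 = 750.4794
ROP = 750.4794 + 129.8113 = 880.2907

880.2907 units


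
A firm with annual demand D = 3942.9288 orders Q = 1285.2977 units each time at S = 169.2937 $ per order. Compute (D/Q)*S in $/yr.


Number of orders = D/Q = 3.0677
Cost = 3.0677 * 169.2937 = 519.3451

519.3451 $/yr


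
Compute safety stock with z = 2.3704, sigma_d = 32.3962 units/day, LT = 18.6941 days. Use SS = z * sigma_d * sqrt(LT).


sqrt(LT) = sqrt(18.6941) = 4.3237
SS = 2.3704 * 32.3962 * 4.3237 = 332.0229

332.0229 units


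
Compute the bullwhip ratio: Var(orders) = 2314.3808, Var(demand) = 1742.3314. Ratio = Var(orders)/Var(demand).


BW = 2314.3808 / 1742.3314 = 1.3283

1.3283


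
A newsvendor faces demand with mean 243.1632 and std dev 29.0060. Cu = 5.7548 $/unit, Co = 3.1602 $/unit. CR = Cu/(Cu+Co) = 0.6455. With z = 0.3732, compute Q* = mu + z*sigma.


CR = Cu/(Cu+Co) = 5.7548/(5.7548+3.1602) = 0.6455
z = 0.3732
Q* = 243.1632 + 0.3732 * 29.0060 = 253.9882

253.9882 units


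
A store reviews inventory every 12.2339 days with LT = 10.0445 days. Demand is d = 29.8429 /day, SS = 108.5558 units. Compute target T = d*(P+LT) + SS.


P + LT = 22.2784
d*(P+LT) = 29.8429 * 22.2784 = 664.8521
T = 664.8521 + 108.5558 = 773.4079

773.4079 units


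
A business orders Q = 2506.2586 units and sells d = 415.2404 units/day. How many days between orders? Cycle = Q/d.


Cycle = 2506.2586 / 415.2404 = 6.0357

6.0357 days


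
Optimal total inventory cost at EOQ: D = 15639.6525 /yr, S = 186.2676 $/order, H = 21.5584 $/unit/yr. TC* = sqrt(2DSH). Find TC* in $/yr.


2*D*S*H = 125606160.1990
TC* = sqrt(125606160.1990) = 11207.4154

11207.4154 $/yr


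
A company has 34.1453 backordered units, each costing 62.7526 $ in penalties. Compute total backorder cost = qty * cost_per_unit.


Total = 34.1453 * 62.7526 = 2142.7064

2142.7064 $


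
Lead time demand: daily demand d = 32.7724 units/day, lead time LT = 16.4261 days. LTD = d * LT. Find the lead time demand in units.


LTD = 32.7724 * 16.4261 = 538.3227

538.3227 units


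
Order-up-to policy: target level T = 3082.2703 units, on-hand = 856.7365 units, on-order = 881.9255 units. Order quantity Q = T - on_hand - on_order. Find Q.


Inventory position = OH + OO = 856.7365 + 881.9255 = 1738.6620
Q = 3082.2703 - 1738.6620 = 1343.6083

1343.6083 units


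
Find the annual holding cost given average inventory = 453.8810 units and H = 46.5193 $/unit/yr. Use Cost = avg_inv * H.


Cost = 453.8810 * 46.5193 = 21114.2264

21114.2264 $/yr


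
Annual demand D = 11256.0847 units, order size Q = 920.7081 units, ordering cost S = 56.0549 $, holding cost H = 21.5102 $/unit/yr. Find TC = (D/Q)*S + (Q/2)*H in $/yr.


Ordering cost = D*S/Q = 685.2972
Holding cost = Q*H/2 = 9902.3077
TC = 685.2972 + 9902.3077 = 10587.6049

10587.6049 $/yr


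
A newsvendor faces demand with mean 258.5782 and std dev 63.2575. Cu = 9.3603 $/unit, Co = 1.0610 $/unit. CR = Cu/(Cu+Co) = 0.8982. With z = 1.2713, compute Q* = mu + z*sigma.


CR = Cu/(Cu+Co) = 9.3603/(9.3603+1.0610) = 0.8982
z = 1.2713
Q* = 258.5782 + 1.2713 * 63.2575 = 338.9975

338.9975 units


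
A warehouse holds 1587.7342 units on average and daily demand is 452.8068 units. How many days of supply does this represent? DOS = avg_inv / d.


DOS = 1587.7342 / 452.8068 = 3.5064

3.5064 days


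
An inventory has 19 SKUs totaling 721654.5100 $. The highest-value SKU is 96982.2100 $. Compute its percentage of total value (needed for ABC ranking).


Top item = 96982.2100
Total = 721654.5100
Percentage = 96982.2100 / 721654.5100 * 100 = 13.4389

13.4389%


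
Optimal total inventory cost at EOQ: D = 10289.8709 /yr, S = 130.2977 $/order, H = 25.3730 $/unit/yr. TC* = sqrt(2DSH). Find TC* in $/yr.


2*D*S*H = 68037522.4760
TC* = sqrt(68037522.4760) = 8248.4861

8248.4861 $/yr


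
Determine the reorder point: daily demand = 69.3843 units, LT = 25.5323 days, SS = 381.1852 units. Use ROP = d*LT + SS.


d*LT = 69.3843 * 25.5323 = 1771.5408
ROP = 1771.5408 + 381.1852 = 2152.7260

2152.7260 units


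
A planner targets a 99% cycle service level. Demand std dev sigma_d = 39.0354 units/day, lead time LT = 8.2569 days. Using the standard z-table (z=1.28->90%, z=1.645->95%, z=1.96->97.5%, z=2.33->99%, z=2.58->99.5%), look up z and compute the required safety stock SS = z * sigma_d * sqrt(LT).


From the table, SL = 99% corresponds to z = 2.33
sqrt(LT) = sqrt(8.2569) = 2.8735
SS = 2.33 * 39.0354 * 2.8735 = 261.3503

261.3503 units


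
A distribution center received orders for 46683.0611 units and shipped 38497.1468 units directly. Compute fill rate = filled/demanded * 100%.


FR = 38497.1468 / 46683.0611 * 100 = 82.4649

82.4649%


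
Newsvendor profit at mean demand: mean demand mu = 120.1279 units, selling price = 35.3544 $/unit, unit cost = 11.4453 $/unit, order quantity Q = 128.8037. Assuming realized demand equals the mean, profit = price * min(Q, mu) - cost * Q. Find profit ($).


Sales at mu = min(128.8037, 120.1279) = 120.1279
Revenue = 35.3544 * 120.1279 = 4247.0498
Total cost = 11.4453 * 128.8037 = 1474.1970
Profit = 4247.0498 - 1474.1970 = 2772.8528

2772.8528 $


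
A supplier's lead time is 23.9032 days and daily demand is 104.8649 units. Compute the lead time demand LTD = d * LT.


LTD = 104.8649 * 23.9032 = 2506.6067

2506.6067 units


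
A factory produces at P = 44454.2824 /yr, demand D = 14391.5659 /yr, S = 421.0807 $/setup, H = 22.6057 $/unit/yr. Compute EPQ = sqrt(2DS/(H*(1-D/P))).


1 - D/P = 1 - 0.3237 = 0.6763
H*(1-D/P) = 15.2874
2DS = 12120021.2865
EPQ = sqrt(792813.0780) = 890.4005

890.4005 units


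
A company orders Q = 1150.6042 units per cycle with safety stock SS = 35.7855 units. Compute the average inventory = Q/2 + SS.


Q/2 = 575.3021
Avg = 575.3021 + 35.7855 = 611.0876

611.0876 units


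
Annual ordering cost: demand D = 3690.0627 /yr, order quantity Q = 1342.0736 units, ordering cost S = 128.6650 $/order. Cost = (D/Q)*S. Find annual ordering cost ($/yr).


Number of orders = D/Q = 2.7495
Cost = 2.7495 * 128.6650 = 353.7674

353.7674 $/yr


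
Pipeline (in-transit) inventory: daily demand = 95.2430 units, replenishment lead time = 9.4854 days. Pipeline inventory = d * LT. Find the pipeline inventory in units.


Pipeline = 95.2430 * 9.4854 = 903.4180

903.4180 units


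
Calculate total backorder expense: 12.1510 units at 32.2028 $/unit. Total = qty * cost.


Total = 12.1510 * 32.2028 = 391.2962

391.2962 $


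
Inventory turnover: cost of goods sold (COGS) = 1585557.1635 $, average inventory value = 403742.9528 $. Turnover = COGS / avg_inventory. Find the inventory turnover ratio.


Turnover = 1585557.1635 / 403742.9528 = 3.9271

3.9271


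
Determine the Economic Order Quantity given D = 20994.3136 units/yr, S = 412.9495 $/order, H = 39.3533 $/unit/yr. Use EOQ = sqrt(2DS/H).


2*D*S = 2 * 20994.3136 * 412.9495 = 17339182.6079
2*D*S/H = 440603.0144
EOQ = sqrt(440603.0144) = 663.7793

663.7793 units


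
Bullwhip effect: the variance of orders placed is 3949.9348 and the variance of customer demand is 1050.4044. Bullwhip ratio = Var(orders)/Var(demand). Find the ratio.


BW = 3949.9348 / 1050.4044 = 3.7604

3.7604


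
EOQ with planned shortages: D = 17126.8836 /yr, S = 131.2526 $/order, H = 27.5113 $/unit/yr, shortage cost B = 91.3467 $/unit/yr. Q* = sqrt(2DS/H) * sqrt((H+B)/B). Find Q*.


sqrt(2DS/H) = 404.2524
sqrt((H+B)/B) = 1.1407
Q* = 404.2524 * 1.1407 = 461.1268

461.1268 units


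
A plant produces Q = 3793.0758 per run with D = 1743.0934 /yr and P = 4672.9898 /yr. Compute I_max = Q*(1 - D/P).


D/P = 0.3730
1 - D/P = 0.6270
I_max = 3793.0758 * 0.6270 = 2378.2032

2378.2032 units


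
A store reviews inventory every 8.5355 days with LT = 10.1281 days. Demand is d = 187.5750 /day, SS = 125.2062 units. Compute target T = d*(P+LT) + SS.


P + LT = 18.6636
d*(P+LT) = 187.5750 * 18.6636 = 3500.8248
T = 3500.8248 + 125.2062 = 3626.0310

3626.0310 units


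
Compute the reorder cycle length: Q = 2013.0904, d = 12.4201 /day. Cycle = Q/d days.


Cycle = 2013.0904 / 12.4201 = 162.0833

162.0833 days


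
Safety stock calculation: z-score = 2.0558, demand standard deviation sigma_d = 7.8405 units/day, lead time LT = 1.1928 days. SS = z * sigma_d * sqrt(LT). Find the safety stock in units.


sqrt(LT) = sqrt(1.1928) = 1.0922
SS = 2.0558 * 7.8405 * 1.0922 = 17.6039

17.6039 units


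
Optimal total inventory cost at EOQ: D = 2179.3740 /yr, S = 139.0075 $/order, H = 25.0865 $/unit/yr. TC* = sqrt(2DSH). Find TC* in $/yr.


2*D*S*H = 15199876.7996
TC* = sqrt(15199876.7996) = 3898.7019

3898.7019 $/yr


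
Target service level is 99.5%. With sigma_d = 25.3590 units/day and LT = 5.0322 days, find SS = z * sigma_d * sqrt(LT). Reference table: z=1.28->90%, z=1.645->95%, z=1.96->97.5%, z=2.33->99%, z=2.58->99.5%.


From the table, SL = 99.5% corresponds to z = 2.58
sqrt(LT) = sqrt(5.0322) = 2.2433
SS = 2.58 * 25.3590 * 2.2433 = 146.7678

146.7678 units


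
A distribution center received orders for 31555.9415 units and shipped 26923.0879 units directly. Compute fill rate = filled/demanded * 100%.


FR = 26923.0879 / 31555.9415 * 100 = 85.3186

85.3186%


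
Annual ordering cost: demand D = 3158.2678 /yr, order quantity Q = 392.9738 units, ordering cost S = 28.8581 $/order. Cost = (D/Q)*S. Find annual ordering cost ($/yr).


Number of orders = D/Q = 8.0368
Cost = 8.0368 * 28.8581 = 231.9280

231.9280 $/yr


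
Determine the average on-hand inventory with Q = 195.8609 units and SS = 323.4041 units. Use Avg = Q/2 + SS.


Q/2 = 97.9304
Avg = 97.9304 + 323.4041 = 421.3346

421.3346 units


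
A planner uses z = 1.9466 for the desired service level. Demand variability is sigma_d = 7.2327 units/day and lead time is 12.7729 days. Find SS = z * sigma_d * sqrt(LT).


sqrt(LT) = sqrt(12.7729) = 3.5739
SS = 1.9466 * 7.2327 * 3.5739 = 50.3178

50.3178 units


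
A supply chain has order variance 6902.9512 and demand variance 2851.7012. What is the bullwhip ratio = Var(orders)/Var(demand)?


BW = 6902.9512 / 2851.7012 = 2.4206

2.4206
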